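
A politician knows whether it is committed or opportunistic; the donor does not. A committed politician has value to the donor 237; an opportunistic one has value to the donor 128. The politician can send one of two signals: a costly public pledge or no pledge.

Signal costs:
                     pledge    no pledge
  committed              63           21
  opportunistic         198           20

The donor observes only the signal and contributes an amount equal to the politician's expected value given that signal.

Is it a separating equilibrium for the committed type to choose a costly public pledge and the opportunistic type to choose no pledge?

Under separation the donor infers type exactly: pledge → committed (pays 237), no pledge → opportunistic (pays 128).
Committed: pledge gives 237 − 63 = 174; no pledge gives 128 − 21 = 107. No deviation. ✓
Opportunistic: no pledge gives 128 − 20 = 108; pledge gives 237 − 198 = 39. No deviation. ✓
Both incentive constraints hold.

Yes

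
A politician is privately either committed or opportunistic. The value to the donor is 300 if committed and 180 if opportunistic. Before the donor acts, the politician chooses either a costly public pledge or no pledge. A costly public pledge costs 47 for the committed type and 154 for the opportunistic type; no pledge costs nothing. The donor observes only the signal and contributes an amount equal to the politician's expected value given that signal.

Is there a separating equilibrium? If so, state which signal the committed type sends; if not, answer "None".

Try committed → pledge, opportunistic → no pledge:
  If types separate, pledge earns payment 300 and no pledge earns 180.
  Committed: pledge gives 300 − 47 = 253; no pledge gives 180 − 0 = 180. No deviation. ✓
  Opportunistic: no pledge gives 180 − 0 = 180; pledge gives 300 − 154 = 146. No deviation. ✓
Both hold — the committed type sends pledge.

pledge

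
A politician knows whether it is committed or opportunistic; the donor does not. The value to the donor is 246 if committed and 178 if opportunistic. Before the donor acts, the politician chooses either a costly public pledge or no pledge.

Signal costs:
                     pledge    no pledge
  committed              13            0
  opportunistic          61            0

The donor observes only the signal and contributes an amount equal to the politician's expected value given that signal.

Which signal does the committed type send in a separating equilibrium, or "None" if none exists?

Try committed → pledge, opportunistic → no pledge:
  Under separation the donor infers type exactly: pledge → committed (pays 246), no pledge → opportunistic (pays 178).
  Committed: pledge gives 246 − 13 = 233; no pledge gives 178 − 0 = 178. No deviation. ✓
  Opportunistic: no pledge gives 178 − 0 = 178; pledge gives 246 − 61 = 185. Would deviate. ✗
Try committed → no pledge, opportunistic → pledge:
  Under separation the donor infers type exactly: no pledge → committed (pays 246), pledge → opportunistic (pays 178).
  Committed: no pledge gives 246 − 0 = 246; pledge gives 178 − 13 = 165. No deviation. ✓
  Opportunistic: pledge gives 178 − 61 = 117; no pledge gives 246 − 0 = 246. Would deviate. ✗
Neither assignment is incentive-compatible.

None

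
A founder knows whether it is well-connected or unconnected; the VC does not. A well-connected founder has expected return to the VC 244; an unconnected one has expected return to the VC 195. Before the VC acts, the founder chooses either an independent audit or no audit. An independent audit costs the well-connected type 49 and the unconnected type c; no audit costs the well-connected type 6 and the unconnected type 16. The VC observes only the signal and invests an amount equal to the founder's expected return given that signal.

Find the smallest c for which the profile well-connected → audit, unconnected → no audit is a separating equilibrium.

Under separation: audit → well-connected (pays 244); no audit → unconnected (pays 195).
Well-connected: 244 − 49 = 195 ≥ 195 − 6 = 189. Holds regardless of c. ✓
Unconnected: 195 − 16 ≥ 244 − c, so c ≥ 244 − 179 = 65.

65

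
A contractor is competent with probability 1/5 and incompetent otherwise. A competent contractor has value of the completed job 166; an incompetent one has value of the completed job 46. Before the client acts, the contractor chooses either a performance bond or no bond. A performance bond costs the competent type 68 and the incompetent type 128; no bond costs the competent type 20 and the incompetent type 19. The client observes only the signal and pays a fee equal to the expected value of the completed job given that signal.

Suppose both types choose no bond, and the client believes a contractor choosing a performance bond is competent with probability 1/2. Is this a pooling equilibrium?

Yes

On the equilibrium path (no bond) the client holds the prior 1/5 and pays 1/5·166 + 4/5·46 = 70. Off-path (bond) belief 1/2 gives 1/2·166 + 1/2·46 = 106.
Competent: no bond gives 70 − 20 = 50; bond gives 106 − 68 = 38. Stays. ✓
Incompetent: no bond gives 70 − 19 = 51; bond gives 106 − 128 = -22. Stays. ✓
Beliefs are Bayes-consistent on-path and both types best-respond.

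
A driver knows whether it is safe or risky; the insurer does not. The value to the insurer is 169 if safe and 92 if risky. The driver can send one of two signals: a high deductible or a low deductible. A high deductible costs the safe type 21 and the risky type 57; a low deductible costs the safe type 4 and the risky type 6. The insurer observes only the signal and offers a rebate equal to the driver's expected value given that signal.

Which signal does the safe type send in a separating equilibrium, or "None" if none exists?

Try safe → high deductible, risky → low deductible:
  Under separation the insurer infers type exactly: high deductible → safe (pays 169), low deductible → risky (pays 92).
  Safe: high deductible gives 169 − 21 = 148; low deductible gives 92 − 4 = 88. No deviation. ✓
  Risky: low deductible gives 92 − 6 = 86; high deductible gives 169 − 57 = 112. Would deviate. ✗
Try safe → low deductible, risky → high deductible:
  Under separation the insurer infers type exactly: low deductible → safe (pays 169), high deductible → risky (pays 92).
  Safe: low deductible gives 169 − 4 = 165; high deductible gives 92 − 21 = 71. No deviation. ✓
  Risky: high deductible gives 92 − 57 = 35; low deductible gives 169 − 6 = 163. Would deviate. ✗
Neither assignment is incentive-compatible.

None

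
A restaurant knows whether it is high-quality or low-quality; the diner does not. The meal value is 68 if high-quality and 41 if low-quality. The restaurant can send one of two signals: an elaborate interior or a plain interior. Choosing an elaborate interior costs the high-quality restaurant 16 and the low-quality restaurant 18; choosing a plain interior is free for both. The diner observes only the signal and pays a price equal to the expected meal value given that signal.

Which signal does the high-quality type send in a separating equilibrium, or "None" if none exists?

None

Try high-quality → elaborate interior, low-quality → plain interior:
  Under separation the diner infers type exactly: elaborate interior → high-quality (pays 68), plain interior → low-quality (pays 41).
  High-quality: elaborate interior gives 68 − 16 = 52; plain interior gives 41 − 0 = 41. No deviation. ✓
  Low-quality: plain interior gives 41 − 0 = 41; elaborate interior gives 68 − 18 = 50. Would deviate. ✗
Try high-quality → plain interior, low-quality → elaborate interior:
  Under separation the diner infers type exactly: plain interior → high-quality (pays 68), elaborate interior → low-quality (pays 41).
  High-quality: plain interior gives 68 − 0 = 68; elaborate interior gives 41 − 16 = 25. No deviation. ✓
  Low-quality: elaborate interior gives 41 − 18 = 23; plain interior gives 68 − 0 = 68. Would deviate. ✗
Neither assignment is incentive-compatible.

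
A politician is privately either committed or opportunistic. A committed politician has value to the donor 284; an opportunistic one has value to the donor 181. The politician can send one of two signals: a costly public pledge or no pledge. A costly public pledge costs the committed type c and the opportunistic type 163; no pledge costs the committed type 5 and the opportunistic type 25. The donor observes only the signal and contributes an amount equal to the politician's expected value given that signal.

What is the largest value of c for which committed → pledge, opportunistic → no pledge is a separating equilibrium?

108

Under separation: pledge → committed (pays 284); no pledge → opportunistic (pays 181).
Opportunistic: 181 − 25 = 156 ≥ 284 − 163 = 121. Holds regardless of c. ✓
Committed: 284 − c ≥ 181 − 5, so c ≤ 284 − 176 = 108.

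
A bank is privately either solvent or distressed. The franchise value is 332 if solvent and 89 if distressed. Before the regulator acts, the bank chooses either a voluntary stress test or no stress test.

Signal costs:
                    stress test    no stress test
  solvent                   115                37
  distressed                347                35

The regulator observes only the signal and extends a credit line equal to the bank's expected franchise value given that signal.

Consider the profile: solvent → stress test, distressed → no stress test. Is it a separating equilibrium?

Yes

If types separate, stress test earns payment 332 and no stress test earns 89.
Solvent: stress test gives 332 − 115 = 217; no stress test gives 89 − 37 = 52. No deviation. ✓
Distressed: no stress test gives 89 − 35 = 54; stress test gives 332 − 347 = -15. No deviation. ✓
Both incentive constraints hold.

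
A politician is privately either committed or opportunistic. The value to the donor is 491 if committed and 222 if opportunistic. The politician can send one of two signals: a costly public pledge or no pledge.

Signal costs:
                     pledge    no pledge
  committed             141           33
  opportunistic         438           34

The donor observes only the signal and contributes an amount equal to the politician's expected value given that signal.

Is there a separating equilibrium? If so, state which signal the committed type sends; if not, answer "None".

Try committed → pledge, opportunistic → no pledge:
  If types separate, pledge earns payment 491 and no pledge earns 222.
  Committed: pledge gives 491 − 141 = 350; no pledge gives 222 − 33 = 189. No deviation. ✓
  Opportunistic: no pledge gives 222 − 34 = 188; pledge gives 491 − 438 = 53. No deviation. ✓
Both hold — the committed type sends pledge.

pledge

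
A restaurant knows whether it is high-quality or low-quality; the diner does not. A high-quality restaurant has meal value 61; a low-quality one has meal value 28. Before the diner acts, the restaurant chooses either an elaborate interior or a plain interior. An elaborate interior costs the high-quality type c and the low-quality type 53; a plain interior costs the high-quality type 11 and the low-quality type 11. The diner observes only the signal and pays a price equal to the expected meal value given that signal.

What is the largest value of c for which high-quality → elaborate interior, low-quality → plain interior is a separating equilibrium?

44

Under separation: elaborate interior → high-quality (pays 61); plain interior → low-quality (pays 28).
Low-quality: 28 − 11 = 17 ≥ 61 − 53 = 8. Holds regardless of c. ✓
High-quality: 61 − c ≥ 28 − 11, so c ≤ 61 − 17 = 44.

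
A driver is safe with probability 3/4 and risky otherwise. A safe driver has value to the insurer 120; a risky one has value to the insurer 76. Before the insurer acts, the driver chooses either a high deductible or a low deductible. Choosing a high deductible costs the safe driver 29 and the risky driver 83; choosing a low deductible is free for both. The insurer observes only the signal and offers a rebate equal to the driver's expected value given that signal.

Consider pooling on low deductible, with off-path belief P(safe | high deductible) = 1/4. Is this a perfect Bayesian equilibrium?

On the equilibrium path (low deductible) the insurer holds the prior 3/4 and pays 3/4·120 + 1/4·76 = 109. Off-path (high deductible) belief 1/4 gives 1/4·120 + 3/4·76 = 87.
Safe: low deductible gives 109 − 0 = 109; high deductible gives 87 − 29 = 58. Stays. ✓
Risky: low deductible gives 109 − 0 = 109; high deductible gives 87 − 83 = 4. Stays. ✓
Beliefs are Bayes-consistent on-path and both types best-respond.

Yes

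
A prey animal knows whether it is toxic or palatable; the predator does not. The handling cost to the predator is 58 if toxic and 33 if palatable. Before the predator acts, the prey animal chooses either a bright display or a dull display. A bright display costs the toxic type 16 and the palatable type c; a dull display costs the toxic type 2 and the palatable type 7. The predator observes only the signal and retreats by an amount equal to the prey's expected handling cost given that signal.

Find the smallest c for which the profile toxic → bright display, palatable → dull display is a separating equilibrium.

Under separation: bright display → toxic (pays 58); dull display → palatable (pays 33).
Toxic: 58 − 16 = 42 ≥ 33 − 2 = 31. Holds regardless of c. ✓
Palatable: 33 − 7 ≥ 58 − c, so c ≥ 58 − 26 = 32.

32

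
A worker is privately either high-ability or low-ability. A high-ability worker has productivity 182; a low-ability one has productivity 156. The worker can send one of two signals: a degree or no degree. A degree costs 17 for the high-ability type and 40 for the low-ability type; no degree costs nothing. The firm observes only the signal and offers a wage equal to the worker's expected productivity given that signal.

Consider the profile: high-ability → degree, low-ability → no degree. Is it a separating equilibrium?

Under separation the firm infers type exactly: degree → high-ability (pays 182), no degree → low-ability (pays 156).
High-ability: degree gives 182 − 17 = 165; no degree gives 156 − 0 = 156. No deviation. ✓
Low-ability: no degree gives 156 − 0 = 156; degree gives 182 − 40 = 142. No deviation. ✓
Neither type gains from mimicking the other.

Yes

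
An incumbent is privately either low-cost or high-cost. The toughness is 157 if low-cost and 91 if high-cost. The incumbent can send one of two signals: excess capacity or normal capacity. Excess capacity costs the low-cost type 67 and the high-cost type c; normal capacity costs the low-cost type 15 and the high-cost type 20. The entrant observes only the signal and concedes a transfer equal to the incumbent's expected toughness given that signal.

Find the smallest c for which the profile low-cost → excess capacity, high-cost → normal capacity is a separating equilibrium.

Under separation: excess capacity → low-cost (pays 157); normal capacity → high-cost (pays 91).
Low-cost: 157 − 67 = 90 ≥ 91 − 15 = 76. Holds regardless of c. ✓
High-cost: 91 − 20 ≥ 157 − c, so c ≥ 157 − 71 = 86.

86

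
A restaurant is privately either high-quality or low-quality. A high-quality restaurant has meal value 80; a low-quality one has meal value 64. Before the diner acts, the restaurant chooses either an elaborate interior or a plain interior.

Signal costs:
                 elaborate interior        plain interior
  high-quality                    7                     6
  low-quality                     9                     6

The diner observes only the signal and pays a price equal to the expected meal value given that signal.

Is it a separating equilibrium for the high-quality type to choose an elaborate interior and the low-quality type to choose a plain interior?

No

If types separate, elaborate interior earns payment 80 and plain interior earns 64.
High-quality: elaborate interior gives 80 − 7 = 73; plain interior gives 64 − 6 = 58. No deviation. ✓
Low-quality: plain interior gives 64 − 6 = 58; elaborate interior gives 80 − 9 = 71. Would deviate. ✗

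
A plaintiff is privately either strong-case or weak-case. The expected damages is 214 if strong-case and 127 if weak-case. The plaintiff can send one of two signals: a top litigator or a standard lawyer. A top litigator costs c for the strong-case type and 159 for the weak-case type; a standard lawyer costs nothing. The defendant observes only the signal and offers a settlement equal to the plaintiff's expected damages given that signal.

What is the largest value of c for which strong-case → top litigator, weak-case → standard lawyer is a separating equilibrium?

Under separation: top litigator → strong-case (pays 214); standard lawyer → weak-case (pays 127).
Weak-case: 127 − 0 = 127 ≥ 214 − 159 = 55. Holds regardless of c. ✓
Strong-case: 214 − c ≥ 127 − 0, so c ≤ 214 − 127 = 87.

87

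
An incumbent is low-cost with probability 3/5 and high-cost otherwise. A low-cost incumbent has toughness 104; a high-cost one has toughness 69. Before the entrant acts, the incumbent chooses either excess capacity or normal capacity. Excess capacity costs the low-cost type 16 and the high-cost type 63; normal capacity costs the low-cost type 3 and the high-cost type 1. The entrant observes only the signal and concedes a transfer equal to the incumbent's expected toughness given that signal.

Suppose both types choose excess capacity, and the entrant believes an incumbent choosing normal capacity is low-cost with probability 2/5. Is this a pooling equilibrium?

At the pooled signal (excess capacity) the entrant holds the prior 3/5 and pays 3/5·104 + 2/5·69 = 90. Off-path (normal capacity) belief 2/5 gives 2/5·104 + 3/5·69 = 83.
Low-cost: excess capacity gives 90 − 16 = 74; normal capacity gives 83 − 3 = 80. Deviates. ✗
High-cost: excess capacity gives 90 − 63 = 27; normal capacity gives 83 − 1 = 82. Deviates. ✗

No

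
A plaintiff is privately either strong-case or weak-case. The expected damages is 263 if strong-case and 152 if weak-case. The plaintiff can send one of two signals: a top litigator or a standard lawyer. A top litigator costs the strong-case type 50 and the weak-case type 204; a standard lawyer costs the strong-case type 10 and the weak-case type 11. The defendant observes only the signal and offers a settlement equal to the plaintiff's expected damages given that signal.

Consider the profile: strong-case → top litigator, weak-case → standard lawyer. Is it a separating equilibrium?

Under separation the defendant infers type exactly: top litigator → strong-case (pays 263), standard lawyer → weak-case (pays 152).
Strong-case: top litigator gives 263 − 50 = 213; standard lawyer gives 152 − 10 = 142. No deviation. ✓
Weak-case: standard lawyer gives 152 − 11 = 141; top litigator gives 263 − 204 = 59. No deviation. ✓
Both incentive constraints hold.

Yes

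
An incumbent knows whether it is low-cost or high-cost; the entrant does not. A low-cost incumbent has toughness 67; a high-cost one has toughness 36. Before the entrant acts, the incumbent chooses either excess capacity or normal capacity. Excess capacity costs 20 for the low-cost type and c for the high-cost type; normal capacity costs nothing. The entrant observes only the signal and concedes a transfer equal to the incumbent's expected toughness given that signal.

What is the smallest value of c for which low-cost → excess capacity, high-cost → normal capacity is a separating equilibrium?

31

Under separation: excess capacity → low-cost (pays 67); normal capacity → high-cost (pays 36).
Low-cost: 67 − 20 = 47 ≥ 36 − 0 = 36. Holds regardless of c. ✓
High-cost: 36 − 0 ≥ 67 − c, so c ≥ 67 − 36 = 31.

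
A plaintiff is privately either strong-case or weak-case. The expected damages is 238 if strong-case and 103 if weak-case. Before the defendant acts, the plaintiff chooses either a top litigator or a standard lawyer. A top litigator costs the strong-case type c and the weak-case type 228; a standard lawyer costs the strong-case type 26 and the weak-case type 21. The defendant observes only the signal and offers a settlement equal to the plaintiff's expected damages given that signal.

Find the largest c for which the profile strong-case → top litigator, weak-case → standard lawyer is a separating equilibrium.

161

Under separation: top litigator → strong-case (pays 238); standard lawyer → weak-case (pays 103).
Weak-case: 103 − 21 = 82 ≥ 238 − 228 = 10. Holds regardless of c. ✓
Strong-case: 238 − c ≥ 103 − 26, so c ≤ 238 − 77 = 161.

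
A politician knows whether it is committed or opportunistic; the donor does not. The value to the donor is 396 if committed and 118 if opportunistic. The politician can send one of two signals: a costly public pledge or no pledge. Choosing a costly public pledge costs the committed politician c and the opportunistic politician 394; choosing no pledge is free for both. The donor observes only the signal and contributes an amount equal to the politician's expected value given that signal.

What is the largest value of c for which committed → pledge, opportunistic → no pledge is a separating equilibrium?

Under separation: pledge → committed (pays 396); no pledge → opportunistic (pays 118).
Opportunistic: 118 − 0 = 118 ≥ 396 − 394 = 2. Holds regardless of c. ✓
Committed: 396 − c ≥ 118 − 0, so c ≤ 396 − 118 = 278.

278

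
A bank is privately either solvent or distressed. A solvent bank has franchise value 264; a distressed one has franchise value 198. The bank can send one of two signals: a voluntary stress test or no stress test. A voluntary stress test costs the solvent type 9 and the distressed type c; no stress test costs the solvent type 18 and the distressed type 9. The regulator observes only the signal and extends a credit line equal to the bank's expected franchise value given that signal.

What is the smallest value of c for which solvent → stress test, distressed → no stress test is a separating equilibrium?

Under separation: stress test → solvent (pays 264); no stress test → distressed (pays 198).
Solvent: 264 − 9 = 255 ≥ 198 − 18 = 180. Holds regardless of c. ✓
Distressed: 198 − 9 ≥ 264 − c, so c ≥ 264 − 189 = 75.

75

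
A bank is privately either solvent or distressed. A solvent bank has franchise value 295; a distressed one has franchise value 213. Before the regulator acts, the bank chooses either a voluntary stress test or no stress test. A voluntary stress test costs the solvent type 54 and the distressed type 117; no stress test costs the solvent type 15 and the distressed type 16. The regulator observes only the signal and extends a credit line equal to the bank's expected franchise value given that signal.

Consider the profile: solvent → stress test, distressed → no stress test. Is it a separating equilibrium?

Under separation the regulator infers type exactly: stress test → solvent (pays 295), no stress test → distressed (pays 213).
Solvent: stress test gives 295 − 54 = 241; no stress test gives 213 − 15 = 198. No deviation. ✓
Distressed: no stress test gives 213 − 16 = 197; stress test gives 295 − 117 = 178. No deviation. ✓
Both incentive constraints hold.

Yes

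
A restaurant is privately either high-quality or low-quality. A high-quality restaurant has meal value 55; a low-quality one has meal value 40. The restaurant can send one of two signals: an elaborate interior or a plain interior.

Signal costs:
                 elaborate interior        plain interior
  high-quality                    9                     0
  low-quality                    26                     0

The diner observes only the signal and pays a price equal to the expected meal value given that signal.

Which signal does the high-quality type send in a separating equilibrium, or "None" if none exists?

Try high-quality → elaborate interior, low-quality → plain interior:
  Under separation the diner infers type exactly: elaborate interior → high-quality (pays 55), plain interior → low-quality (pays 40).
  High-quality: elaborate interior gives 55 − 9 = 46; plain interior gives 40 − 0 = 40. No deviation. ✓
  Low-quality: plain interior gives 40 − 0 = 40; elaborate interior gives 55 − 26 = 29. No deviation. ✓
Both hold — the high-quality type sends elaborate interior.

elaborate interior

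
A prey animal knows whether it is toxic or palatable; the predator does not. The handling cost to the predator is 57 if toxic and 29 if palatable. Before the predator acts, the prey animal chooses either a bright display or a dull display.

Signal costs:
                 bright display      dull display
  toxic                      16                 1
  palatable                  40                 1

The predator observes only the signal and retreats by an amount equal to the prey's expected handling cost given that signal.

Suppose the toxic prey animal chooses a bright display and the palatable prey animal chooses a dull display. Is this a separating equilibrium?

If types separate, bright display earns payment 57 and dull display earns 29.
Toxic: bright display gives 57 − 16 = 41; dull display gives 29 − 1 = 28. No deviation. ✓
Palatable: dull display gives 29 − 1 = 28; bright display gives 57 − 40 = 17. No deviation. ✓
Both incentive constraints hold.

Yes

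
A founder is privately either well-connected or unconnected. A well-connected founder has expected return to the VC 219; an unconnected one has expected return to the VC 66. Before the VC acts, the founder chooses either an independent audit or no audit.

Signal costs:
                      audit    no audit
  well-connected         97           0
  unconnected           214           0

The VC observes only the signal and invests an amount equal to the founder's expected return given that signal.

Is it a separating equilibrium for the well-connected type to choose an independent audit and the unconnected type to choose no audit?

Yes

Under separation the VC infers type exactly: audit → well-connected (pays 219), no audit → unconnected (pays 66).
Well-connected: audit gives 219 − 97 = 122; no audit gives 66 − 0 = 66. No deviation. ✓
Unconnected: no audit gives 66 − 0 = 66; audit gives 219 − 214 = 5. No deviation. ✓
Both incentive constraints hold.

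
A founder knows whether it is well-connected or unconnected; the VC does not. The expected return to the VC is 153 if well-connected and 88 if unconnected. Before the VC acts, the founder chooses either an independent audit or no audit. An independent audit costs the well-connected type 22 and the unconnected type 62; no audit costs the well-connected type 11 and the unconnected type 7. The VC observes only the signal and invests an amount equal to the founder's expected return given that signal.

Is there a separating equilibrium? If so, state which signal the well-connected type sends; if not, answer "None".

None

Try well-connected → audit, unconnected → no audit:
  If types separate, audit earns payment 153 and no audit earns 88.
  Well-connected: audit gives 153 − 22 = 131; no audit gives 88 − 11 = 77. No deviation. ✓
  Unconnected: no audit gives 88 − 7 = 81; audit gives 153 − 62 = 91. Would deviate. ✗
Try well-connected → no audit, unconnected → audit:
  If types separate, no audit earns payment 153 and audit earns 88.
  Well-connected: no audit gives 153 − 11 = 142; audit gives 88 − 22 = 66. No deviation. ✓
  Unconnected: audit gives 88 − 62 = 26; no audit gives 153 − 7 = 146. Would deviate. ✗
Neither assignment is incentive-compatible.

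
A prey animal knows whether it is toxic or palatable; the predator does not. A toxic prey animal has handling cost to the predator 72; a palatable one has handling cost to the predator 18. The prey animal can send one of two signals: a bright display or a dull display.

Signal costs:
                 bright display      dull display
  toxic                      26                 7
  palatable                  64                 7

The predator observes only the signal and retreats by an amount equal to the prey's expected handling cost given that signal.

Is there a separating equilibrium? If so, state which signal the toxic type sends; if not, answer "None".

Try toxic → bright display, palatable → dull display:
  If types separate, bright display earns payment 72 and dull display earns 18.
  Toxic: bright display gives 72 − 26 = 46; dull display gives 18 − 7 = 11. No deviation. ✓
  Palatable: dull display gives 18 − 7 = 11; bright display gives 72 − 64 = 8. No deviation. ✓
Both hold — the toxic type sends bright display.

bright display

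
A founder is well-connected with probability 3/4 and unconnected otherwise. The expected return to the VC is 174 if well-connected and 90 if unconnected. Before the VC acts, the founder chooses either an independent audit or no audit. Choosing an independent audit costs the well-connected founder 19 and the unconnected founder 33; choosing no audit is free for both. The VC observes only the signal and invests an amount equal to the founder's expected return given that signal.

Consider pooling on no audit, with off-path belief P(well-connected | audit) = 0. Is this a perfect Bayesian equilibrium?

On the equilibrium path (no audit) the VC holds the prior 3/4 and pays 3/4·174 + 1/4·90 = 153. Off-path (audit) belief 0 gives 0·174 + 1·90 = 90.
Well-connected: no audit gives 153 − 0 = 153; audit gives 90 − 19 = 71. Stays. ✓
Unconnected: no audit gives 153 − 0 = 153; audit gives 90 − 33 = 57. Stays. ✓
Beliefs are Bayes-consistent on-path and both types best-respond.

Yes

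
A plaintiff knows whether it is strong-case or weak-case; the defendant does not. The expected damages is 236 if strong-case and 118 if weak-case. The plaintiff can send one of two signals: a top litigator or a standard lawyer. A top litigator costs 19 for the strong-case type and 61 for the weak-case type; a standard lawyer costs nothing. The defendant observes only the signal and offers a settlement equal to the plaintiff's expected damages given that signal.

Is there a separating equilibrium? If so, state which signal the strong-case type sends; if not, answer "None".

None

Try strong-case → top litigator, weak-case → standard lawyer:
  If types separate, top litigator earns payment 236 and standard lawyer earns 118.
  Strong-case: top litigator gives 236 − 19 = 217; standard lawyer gives 118 − 0 = 118. No deviation. ✓
  Weak-case: standard lawyer gives 118 − 0 = 118; top litigator gives 236 − 61 = 175. Would deviate. ✗
Try strong-case → standard lawyer, weak-case → top litigator:
  If types separate, standard lawyer earns payment 236 and top litigator earns 118.
  Strong-case: standard lawyer gives 236 − 0 = 236; top litigator gives 118 − 19 = 99. No deviation. ✓
  Weak-case: top litigator gives 118 − 61 = 57; standard lawyer gives 236 − 0 = 236. Would deviate. ✗
Neither assignment is incentive-compatible.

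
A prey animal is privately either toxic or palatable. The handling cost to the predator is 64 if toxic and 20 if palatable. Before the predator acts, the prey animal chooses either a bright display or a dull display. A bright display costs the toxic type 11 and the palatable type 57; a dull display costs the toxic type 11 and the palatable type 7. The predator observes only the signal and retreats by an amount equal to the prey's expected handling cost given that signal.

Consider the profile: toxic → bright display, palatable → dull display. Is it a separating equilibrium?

Yes

Under separation the predator infers type exactly: bright display → toxic (pays 64), dull display → palatable (pays 20).
Toxic: bright display gives 64 − 11 = 53; dull display gives 20 − 11 = 9. No deviation. ✓
Palatable: dull display gives 20 − 7 = 13; bright display gives 64 − 57 = 7. No deviation. ✓
Both incentive constraints hold.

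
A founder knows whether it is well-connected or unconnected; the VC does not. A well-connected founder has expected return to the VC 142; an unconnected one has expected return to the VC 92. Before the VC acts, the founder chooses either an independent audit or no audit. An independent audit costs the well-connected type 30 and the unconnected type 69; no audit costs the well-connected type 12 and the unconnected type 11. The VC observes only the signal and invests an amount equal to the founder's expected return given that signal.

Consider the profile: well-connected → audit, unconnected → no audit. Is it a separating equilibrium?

Under separation the VC infers type exactly: audit → well-connected (pays 142), no audit → unconnected (pays 92).
Well-connected: audit gives 142 − 30 = 112; no audit gives 92 − 12 = 80. No deviation. ✓
Unconnected: no audit gives 92 − 11 = 81; audit gives 142 − 69 = 73. No deviation. ✓
Neither type gains from mimicking the other.

Yes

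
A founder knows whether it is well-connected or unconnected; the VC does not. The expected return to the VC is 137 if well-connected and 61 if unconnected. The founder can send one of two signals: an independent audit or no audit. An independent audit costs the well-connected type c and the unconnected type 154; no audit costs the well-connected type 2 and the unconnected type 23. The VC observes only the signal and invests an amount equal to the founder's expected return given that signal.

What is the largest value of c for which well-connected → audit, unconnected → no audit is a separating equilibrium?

78

Under separation: audit → well-connected (pays 137); no audit → unconnected (pays 61).
Unconnected: 61 − 23 = 38 ≥ 137 − 154 = -17. Holds regardless of c. ✓
Well-connected: 137 − c ≥ 61 − 2, so c ≤ 137 − 59 = 78.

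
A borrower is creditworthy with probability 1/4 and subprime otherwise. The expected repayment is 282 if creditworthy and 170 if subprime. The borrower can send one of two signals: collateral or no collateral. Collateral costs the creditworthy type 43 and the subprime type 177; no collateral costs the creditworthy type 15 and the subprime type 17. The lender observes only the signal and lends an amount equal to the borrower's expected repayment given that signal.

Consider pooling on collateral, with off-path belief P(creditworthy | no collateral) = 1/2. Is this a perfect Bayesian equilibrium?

At the pooled signal (collateral) the lender holds the prior 1/4 and pays 1/4·282 + 3/4·170 = 198. Off-path (no collateral) belief 1/2 gives 1/2·282 + 1/2·170 = 226.
Creditworthy: collateral gives 198 − 43 = 155; no collateral gives 226 − 15 = 211. Deviates. ✗
Subprime: collateral gives 198 − 177 = 21; no collateral gives 226 − 17 = 209. Deviates. ✗

No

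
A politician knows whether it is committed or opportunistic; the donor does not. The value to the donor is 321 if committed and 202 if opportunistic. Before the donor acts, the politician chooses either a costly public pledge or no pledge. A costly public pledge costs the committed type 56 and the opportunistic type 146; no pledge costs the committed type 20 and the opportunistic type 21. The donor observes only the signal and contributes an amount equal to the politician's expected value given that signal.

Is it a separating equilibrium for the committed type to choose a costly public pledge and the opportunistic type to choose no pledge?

Under separation the donor infers type exactly: pledge → committed (pays 321), no pledge → opportunistic (pays 202).
Committed: pledge gives 321 − 56 = 265; no pledge gives 202 − 20 = 182. No deviation. ✓
Opportunistic: no pledge gives 202 − 21 = 181; pledge gives 321 − 146 = 175. No deviation. ✓
Neither type gains from mimicking the other.

Yes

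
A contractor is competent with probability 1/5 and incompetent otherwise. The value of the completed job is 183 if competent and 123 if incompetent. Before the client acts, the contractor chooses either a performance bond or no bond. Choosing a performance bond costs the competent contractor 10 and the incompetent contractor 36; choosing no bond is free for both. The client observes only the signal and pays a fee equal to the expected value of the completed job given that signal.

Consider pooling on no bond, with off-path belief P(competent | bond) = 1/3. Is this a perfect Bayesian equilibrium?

Yes

At the pooled signal (no bond) the client holds the prior 1/5 and pays 1/5·183 + 4/5·123 = 135. Off-path (bond) belief 1/3 gives 1/3·183 + 2/3·123 = 143.
Competent: no bond gives 135 − 0 = 135; bond gives 143 − 10 = 133. Stays. ✓
Incompetent: no bond gives 135 − 0 = 135; bond gives 143 − 36 = 107. Stays. ✓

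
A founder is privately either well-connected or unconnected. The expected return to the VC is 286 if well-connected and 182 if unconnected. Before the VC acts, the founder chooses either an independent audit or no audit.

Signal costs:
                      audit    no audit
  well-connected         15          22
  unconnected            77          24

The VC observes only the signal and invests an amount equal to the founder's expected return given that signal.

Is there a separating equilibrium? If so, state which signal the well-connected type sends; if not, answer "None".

Try well-connected → audit, unconnected → no audit:
  If types separate, audit earns payment 286 and no audit earns 182.
  Well-connected: audit gives 286 − 15 = 271; no audit gives 182 − 22 = 160. No deviation. ✓
  Unconnected: no audit gives 182 − 24 = 158; audit gives 286 − 77 = 209. Would deviate. ✗
Try well-connected → no audit, unconnected → audit:
  If types separate, no audit earns payment 286 and audit earns 182.
  Well-connected: no audit gives 286 − 22 = 264; audit gives 182 − 15 = 167. No deviation. ✓
  Unconnected: audit gives 182 − 77 = 105; no audit gives 286 − 24 = 262. Would deviate. ✗
Neither assignment is incentive-compatible.

None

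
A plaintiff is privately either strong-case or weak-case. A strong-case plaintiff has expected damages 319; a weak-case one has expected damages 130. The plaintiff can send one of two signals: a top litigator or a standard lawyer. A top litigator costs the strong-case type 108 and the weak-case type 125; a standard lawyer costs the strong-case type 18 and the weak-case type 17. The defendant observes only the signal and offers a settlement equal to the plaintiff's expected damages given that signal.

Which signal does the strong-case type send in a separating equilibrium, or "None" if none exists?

None

Try strong-case → top litigator, weak-case → standard lawyer:
  If types separate, top litigator earns payment 319 and standard lawyer earns 130.
  Strong-case: top litigator gives 319 − 108 = 211; standard lawyer gives 130 − 18 = 112. No deviation. ✓
  Weak-case: standard lawyer gives 130 − 17 = 113; top litigator gives 319 − 125 = 194. Would deviate. ✗
Try strong-case → standard lawyer, weak-case → top litigator:
  If types separate, standard lawyer earns payment 319 and top litigator earns 130.
  Strong-case: standard lawyer gives 319 − 18 = 301; top litigator gives 130 − 108 = 22. No deviation. ✓
  Weak-case: top litigator gives 130 − 125 = 5; standard lawyer gives 319 − 17 = 302. Would deviate. ✗
Neither assignment is incentive-compatible.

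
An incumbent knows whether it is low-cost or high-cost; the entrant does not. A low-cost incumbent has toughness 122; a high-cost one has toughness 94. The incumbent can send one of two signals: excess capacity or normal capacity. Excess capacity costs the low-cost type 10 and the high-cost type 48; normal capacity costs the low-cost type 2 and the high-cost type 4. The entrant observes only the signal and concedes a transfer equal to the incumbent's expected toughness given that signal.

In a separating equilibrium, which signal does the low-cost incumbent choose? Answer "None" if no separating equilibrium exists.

excess capacity

Try low-cost → excess capacity, high-cost → normal capacity:
  Under separation the entrant infers type exactly: excess capacity → low-cost (pays 122), normal capacity → high-cost (pays 94).
  Low-cost: excess capacity gives 122 − 10 = 112; normal capacity gives 94 − 2 = 92. No deviation. ✓
  High-cost: normal capacity gives 94 − 4 = 90; excess capacity gives 122 − 48 = 74. No deviation. ✓
Both hold — the low-cost type sends excess capacity.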